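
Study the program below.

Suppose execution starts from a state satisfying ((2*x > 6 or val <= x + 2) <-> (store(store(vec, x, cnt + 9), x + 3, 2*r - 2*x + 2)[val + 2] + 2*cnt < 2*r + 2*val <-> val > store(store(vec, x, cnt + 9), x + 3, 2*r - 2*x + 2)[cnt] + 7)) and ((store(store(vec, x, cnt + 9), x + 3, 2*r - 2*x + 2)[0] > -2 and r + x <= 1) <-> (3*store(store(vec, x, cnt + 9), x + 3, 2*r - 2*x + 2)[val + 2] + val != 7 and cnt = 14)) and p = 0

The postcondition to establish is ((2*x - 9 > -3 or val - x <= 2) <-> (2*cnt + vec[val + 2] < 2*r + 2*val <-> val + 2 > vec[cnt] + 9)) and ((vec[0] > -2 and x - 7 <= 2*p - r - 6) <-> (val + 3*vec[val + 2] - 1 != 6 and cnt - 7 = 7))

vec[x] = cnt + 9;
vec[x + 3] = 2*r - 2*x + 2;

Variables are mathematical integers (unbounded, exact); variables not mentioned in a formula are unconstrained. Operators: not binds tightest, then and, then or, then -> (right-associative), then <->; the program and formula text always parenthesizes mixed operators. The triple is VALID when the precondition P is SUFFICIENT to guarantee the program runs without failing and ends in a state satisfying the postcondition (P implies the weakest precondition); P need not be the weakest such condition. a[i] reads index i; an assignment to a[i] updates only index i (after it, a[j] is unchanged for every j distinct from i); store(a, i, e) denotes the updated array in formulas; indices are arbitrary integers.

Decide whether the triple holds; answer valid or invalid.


Working backward. After the program, the postcondition ((2*x - 9 > -3 or val - x <= 2) <-> (2*cnt + vec[val + 2] < 2*r + 2*val <-> val + 2 > vec[cnt] + 9)) and ((vec[0] > -2 and x - 7 <= 2*p - r - 6) <-> (val + 3*vec[val + 2] - 1 != 6 and cnt - 7 = 7)) must hold; in canonical form it is ((2*x > 6 or val <= x + 2) <-> (vec[val + 2] + 2*cnt < 2*r + 2*val <-> val > vec[cnt] + 7)) and ((vec[0] > -2 and r + x <= 2*p + 1) <-> (3*vec[val + 2] + val != 7 and cnt = 14)).
Before vec[x + 3] := 2*r - 2*x + 2: ((2*x > 6 or val <= x + 2) <-> (store(vec, x + 3, 2*r - 2*x + 2)[val + 2] + 2*cnt < 2*r + 2*val <-> val > store(vec, x + 3, 2*r - 2*x + 2)[cnt] + 7)) and ((store(vec, x + 3, 2*r - 2*x + 2)[0] > -2 and r + x <= 2*p + 1) <-> (3*store(vec, x + 3, 2*r - 2*x + 2)[val + 2] + val != 7 and cnt = 14))
Before vec[x] := cnt + 9: ((2*x > 6 or val <= x + 2) <-> (store(store(vec, x, cnt + 9), x + 3, 2*r - 2*x + 2)[val + 2] + 2*cnt < 2*r + 2*val <-> val > store(store(vec, x, cnt + 9), x + 3, 2*r - 2*x + 2)[cnt] + 7)) and ((store(store(vec, x, cnt + 9), x + 3, 2*r - 2*x + 2)[0] > -2 and r + x <= 2*p + 1) <-> (3*store(store(vec, x, cnt + 9), x + 3, 2*r - 2*x + 2)[val + 2] + val != 7 and cnt = 14))
The weakest precondition is ((2*x > 6 or val <= x + 2) <-> (store(store(vec, x, cnt + 9), x + 3, 2*r - 2*x + 2)[val + 2] + 2*cnt < 2*r + 2*val <-> val > store(store(vec, x, cnt + 9), x + 3, 2*r - 2*x + 2)[cnt] + 7)) and ((store(store(vec, x, cnt + 9), x + 3, 2*r - 2*x + 2)[0] > -2 and r + x <= 2*p + 1) <-> (3*store(store(vec, x, cnt + 9), x + 3, 2*r - 2*x + 2)[val + 2] + val != 7 and cnt = 14)).
Check whether ((2*x > 6 or val <= x + 2) <-> (store(store(vec, x, cnt + 9), x + 3, 2*r - 2*x + 2)[val + 2] + 2*cnt < 2*r + 2*val <-> val > store(store(vec, x, cnt + 9), x + 3, 2*r - 2*x + 2)[cnt] + 7)) and ((store(store(vec, x, cnt + 9), x + 3, 2*r - 2*x + 2)[0] > -2 and r + x <= 1) <-> (3*store(store(vec, x, cnt + 9), x + 3, 2*r - 2*x + 2)[val + 2] + val != 7 and cnt = 14)) and p = 0 implies it.
Every state satisfying the precondition satisfies the weakest precondition: the implication holds.
Answer: valid


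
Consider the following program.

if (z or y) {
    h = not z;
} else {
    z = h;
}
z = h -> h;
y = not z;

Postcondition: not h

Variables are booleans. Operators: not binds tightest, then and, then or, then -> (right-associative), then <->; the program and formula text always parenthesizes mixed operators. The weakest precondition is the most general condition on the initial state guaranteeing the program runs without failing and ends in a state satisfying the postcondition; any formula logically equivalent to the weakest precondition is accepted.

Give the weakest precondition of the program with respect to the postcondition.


Working backward. After the program, not h must hold.
Before y := not z: not h
Before z := h -> h: not h
Then branch requires z; else branch requires not h.
Before the if: ((z or y) -> z) and ((not (z or y)) -> (not h))
Answer: WP = ((z or y) -> z) and ((not (z or y)) -> (not h))


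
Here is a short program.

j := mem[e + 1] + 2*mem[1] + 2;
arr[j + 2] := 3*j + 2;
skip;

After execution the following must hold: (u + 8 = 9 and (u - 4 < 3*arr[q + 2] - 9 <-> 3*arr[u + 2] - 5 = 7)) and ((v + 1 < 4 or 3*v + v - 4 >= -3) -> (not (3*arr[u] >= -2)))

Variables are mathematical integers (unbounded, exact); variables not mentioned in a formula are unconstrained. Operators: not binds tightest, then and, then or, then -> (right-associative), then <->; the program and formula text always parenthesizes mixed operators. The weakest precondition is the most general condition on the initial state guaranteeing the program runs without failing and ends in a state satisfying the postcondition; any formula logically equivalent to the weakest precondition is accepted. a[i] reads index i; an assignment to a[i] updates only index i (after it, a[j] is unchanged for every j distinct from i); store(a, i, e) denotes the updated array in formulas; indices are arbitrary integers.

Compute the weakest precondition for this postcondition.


Working backward. After the program, the postcondition (u + 8 = 9 and (u - 4 < 3*arr[q + 2] - 9 <-> 3*arr[u + 2] - 5 = 7)) and ((v + 1 < 4 or 3*v + v - 4 >= -3) -> (not (3*arr[u] >= -2))) must hold; in canonical form it is u = 1 and (u < 3*arr[q + 2] - 5 <-> 3*arr[u + 2] = 12) and ((v < 3 or 4*v >= 1) -> (not (3*arr[u] >= -2))).
Before skip: u = 1 and (u < 3*arr[q + 2] - 5 <-> 3*arr[u + 2] = 12) and ((v < 3 or 4*v >= 1) -> (not (3*arr[u] >= -2)))
Before arr[j + 2] := 3*j + 2: u = 1 and (u < 3*store(arr, j + 2, 3*j + 2)[q + 2] - 5 <-> 3*store(arr, j + 2, 3*j + 2)[u + 2] = 12) and ((v < 3 or 4*v >= 1) -> (not (3*store(arr, j + 2, 3*j + 2)[u] >= -2)))
Before j := mem[e + 1] + 2*mem[1] + 2: u = 1 and (u < 3*store(arr, mem[e + 1] + 2*mem[1] + 4, 3*mem[e + 1] + 6*mem[1] + 8)[q + 2] - 5 <-> 3*store(arr, mem[e + 1] + 2*mem[1] + 4, 3*mem[e + 1] + 6*mem[1] + 8)[u + 2] = 12) and ((v < 3 or 4*v >= 1) -> (not (3*store(arr, mem[e + 1] + 2*mem[1] + 4, 3*mem[e + 1] + 6*mem[1] + 8)[u] >= -2)))
Answer: WP = u = 1 and (u < 3*store(arr, mem[e + 1] + 2*mem[1] + 4, 3*mem[e + 1] + 6*mem[1] + 8)[q + 2] - 5 <-> 3*store(arr, mem[e + 1] + 2*mem[1] + 4, 3*mem[e + 1] + 6*mem[1] + 8)[u + 2] = 12) and ((v < 3 or 4*v >= 1) -> (not (3*store(arr, mem[e + 1] + 2*mem[1] + 4, 3*mem[e + 1] + 6*mem[1] + 8)[u] >= -2)))


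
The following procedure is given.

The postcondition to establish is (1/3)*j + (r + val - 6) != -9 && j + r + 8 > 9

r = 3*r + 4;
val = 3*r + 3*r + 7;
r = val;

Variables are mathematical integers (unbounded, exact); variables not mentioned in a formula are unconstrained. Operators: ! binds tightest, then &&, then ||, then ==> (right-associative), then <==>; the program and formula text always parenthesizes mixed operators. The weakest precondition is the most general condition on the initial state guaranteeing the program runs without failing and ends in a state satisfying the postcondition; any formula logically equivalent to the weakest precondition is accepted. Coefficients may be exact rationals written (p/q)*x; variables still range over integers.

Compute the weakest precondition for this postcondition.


Working backward. After the program, the postcondition (1/3)*j + (r + val - 6) != -9 && j + r + 8 > 9 must hold; in canonical form it is (1/3)*j + r + val != -3 && j + r > 1.
Before r := val: (1/3)*j + 2*val != -3 && j + val > 1
Before val := 3*r + 3*r + 7: (1/3)*j + 12*r != -17 && j + 6*r > -6
Before r := 3*r + 4: (1/3)*j + 36*r != -65 && j + 18*r > -30
Answer: WP = (1/3)*j + 36*r != -65 && j + 18*r > -30


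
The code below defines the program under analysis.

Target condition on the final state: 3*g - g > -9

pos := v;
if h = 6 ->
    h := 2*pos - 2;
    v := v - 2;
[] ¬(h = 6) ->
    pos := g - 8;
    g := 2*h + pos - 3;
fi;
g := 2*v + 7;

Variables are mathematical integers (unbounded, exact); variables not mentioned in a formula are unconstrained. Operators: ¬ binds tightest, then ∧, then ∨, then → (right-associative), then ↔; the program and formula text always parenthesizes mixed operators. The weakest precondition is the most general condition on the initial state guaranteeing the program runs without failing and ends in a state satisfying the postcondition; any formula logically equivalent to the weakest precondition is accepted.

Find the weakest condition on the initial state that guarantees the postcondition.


Working backward. After the program, the postcondition 3*g - g > -9 must hold; in canonical form it is 2*g > -9.
Before g := 2*v + 7: 4*v > -23
Then branch requires 4*v > -15; else branch requires 4*v > -23.
Before the if: (h = 6 → 4*v > -15) ∧ ((¬(h = 6)) → 4*v > -23)
Before pos := v: (h = 6 → 4*v > -15) ∧ ((¬(h = 6)) → 4*v > -23)
Answer: WP = (h = 6 → 4*v > -15) ∧ ((¬(h = 6)) → 4*v > -23)


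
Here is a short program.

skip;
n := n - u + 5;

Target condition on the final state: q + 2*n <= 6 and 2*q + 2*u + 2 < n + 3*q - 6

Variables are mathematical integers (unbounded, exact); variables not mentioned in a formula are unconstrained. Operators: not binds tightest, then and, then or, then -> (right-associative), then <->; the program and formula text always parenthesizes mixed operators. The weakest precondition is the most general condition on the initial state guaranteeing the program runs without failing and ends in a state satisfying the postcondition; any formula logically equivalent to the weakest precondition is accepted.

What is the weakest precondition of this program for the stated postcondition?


Working backward. After the program, the postcondition q + 2*n <= 6 and 2*q + 2*u + 2 < n + 3*q - 6 must hold; in canonical form it is 2*n + q <= 6 and 2*u < n + q - 8.
Before n := n - u + 5: 2*n + q <= 2*u - 4 and 3*u < n + q - 3
Before skip: 2*n + q <= 2*u - 4 and 3*u < n + q - 3
Answer: WP = 2*n + q <= 2*u - 4 and 3*u < n + q - 3


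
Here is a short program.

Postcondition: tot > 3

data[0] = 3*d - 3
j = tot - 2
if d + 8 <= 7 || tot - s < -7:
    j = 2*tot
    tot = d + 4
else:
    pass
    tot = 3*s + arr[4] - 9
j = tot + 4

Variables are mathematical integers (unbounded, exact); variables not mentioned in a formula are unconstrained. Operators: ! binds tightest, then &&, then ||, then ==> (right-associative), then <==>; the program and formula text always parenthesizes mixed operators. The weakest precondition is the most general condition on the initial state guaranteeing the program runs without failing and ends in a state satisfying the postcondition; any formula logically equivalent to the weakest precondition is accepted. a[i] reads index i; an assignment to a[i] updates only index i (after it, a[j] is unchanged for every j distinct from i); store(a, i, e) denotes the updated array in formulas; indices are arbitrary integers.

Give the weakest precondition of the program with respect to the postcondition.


Working backward. After the program, tot > 3 must hold.
Before j := tot + 4: tot > 3
Then branch requires d > -1; else branch requires arr[4] + 3*s > 12.
Before the if: ((d <= -1 || tot < s - 7) ==> d > -1) && ((!(d <= -1 || tot < s - 7)) ==> arr[4] + 3*s > 12)
Before j := tot - 2: ((d <= -1 || tot < s - 7) ==> d > -1) && ((!(d <= -1 || tot < s - 7)) ==> arr[4] + 3*s > 12)
Before data[0] := 3*d - 3: ((d <= -1 || tot < s - 7) ==> d > -1) && ((!(d <= -1 || tot < s - 7)) ==> arr[4] + 3*s > 12)
Answer: WP = ((d <= -1 || tot < s - 7) ==> d > -1) && ((!(d <= -1 || tot < s - 7)) ==> arr[4] + 3*s > 12)


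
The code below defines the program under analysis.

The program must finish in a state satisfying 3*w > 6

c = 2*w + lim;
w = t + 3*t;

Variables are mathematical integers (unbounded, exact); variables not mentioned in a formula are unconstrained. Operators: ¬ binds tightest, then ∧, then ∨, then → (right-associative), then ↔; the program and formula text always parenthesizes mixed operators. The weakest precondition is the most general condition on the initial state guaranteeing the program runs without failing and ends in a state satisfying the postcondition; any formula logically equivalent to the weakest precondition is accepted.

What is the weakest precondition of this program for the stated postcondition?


Working backward. After the program, 3*w > 6 must hold.
Before w := t + 3*t: 12*t > 6
Before c := 2*w + lim: 12*t > 6
Answer: WP = 12*t > 6


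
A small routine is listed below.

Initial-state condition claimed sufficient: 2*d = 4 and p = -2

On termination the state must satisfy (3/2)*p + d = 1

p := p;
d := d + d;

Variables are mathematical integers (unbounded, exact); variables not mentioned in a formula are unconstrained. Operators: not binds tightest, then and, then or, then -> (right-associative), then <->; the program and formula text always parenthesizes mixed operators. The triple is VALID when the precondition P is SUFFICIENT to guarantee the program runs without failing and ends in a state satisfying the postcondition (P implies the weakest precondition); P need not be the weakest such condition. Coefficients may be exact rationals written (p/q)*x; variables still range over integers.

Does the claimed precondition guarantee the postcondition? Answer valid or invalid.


Working backward. After the program, the postcondition (3/2)*p + d = 1 must hold; in canonical form it is d + (3/2)*p = 1.
Before d := d + d: 2*d + (3/2)*p = 1
Before p := p: 2*d + (3/2)*p = 1
The weakest precondition is 2*d + (3/2)*p = 1.
Check whether 2*d = 4 and p = -2 implies it.
Every state satisfying the precondition satisfies the weakest precondition: the implication holds.
Answer: valid


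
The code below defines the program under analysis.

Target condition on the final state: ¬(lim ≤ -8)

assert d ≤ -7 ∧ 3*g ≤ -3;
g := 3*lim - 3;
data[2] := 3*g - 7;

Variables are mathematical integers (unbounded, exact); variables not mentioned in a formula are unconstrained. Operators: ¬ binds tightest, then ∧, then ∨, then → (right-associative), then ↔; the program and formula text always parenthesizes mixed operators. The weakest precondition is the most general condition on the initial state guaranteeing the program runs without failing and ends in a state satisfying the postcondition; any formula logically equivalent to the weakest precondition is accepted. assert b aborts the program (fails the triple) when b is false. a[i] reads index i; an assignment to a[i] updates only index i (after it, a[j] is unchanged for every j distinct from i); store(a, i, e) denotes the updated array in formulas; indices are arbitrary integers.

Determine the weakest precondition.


Working backward. After the program, ¬(lim ≤ -8) must hold.
Before data[2] := 3*g - 7: ¬(lim ≤ -8)
Before g := 3*lim - 3: ¬(lim ≤ -8)
Before assert d ≤ -7 ∧ 3*g ≤ -3: d ≤ -7 ∧ 3*g ≤ -3 ∧ (¬(lim ≤ -8))
Answer: WP = d ≤ -7 ∧ 3*g ≤ -3 ∧ (¬(lim ≤ -8))


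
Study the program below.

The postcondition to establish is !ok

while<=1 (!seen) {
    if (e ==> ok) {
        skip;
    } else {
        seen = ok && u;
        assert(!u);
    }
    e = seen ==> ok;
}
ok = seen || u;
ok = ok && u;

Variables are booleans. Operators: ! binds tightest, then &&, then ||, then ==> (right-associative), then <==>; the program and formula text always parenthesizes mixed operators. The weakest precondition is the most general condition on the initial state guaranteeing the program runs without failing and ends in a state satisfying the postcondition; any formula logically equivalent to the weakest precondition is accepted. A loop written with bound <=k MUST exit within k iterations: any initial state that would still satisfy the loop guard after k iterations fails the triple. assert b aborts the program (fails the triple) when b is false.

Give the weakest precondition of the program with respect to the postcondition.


Working backward. After the program, !ok must hold.
Before ok := ok && u: !(ok && u)
Before ok := seen || u: !((seen || u) && u)
Before the loop (bound <=1), unroll the exhaustion recursion (WP_0 = exit-now case; WP_j = one more guarded iteration, up to j = 1):
  WP_0: seen && (!((seen || u) && u))
  WP_1: ((!seen) ==> (((e ==> ok) ==> (seen && (!((seen || u) && u)))) && (e ==> ok))) && (seen ==> (!((seen || u) && u)))
So before the loop: ((!seen) ==> (((e ==> ok) ==> (seen && (!((seen || u) && u)))) && (e ==> ok))) && (seen ==> (!((seen || u) && u)))
Answer: WP = ((!seen) ==> (((e ==> ok) ==> (seen && (!((seen || u) && u)))) && (e ==> ok))) && (seen ==> (!((seen || u) && u)))


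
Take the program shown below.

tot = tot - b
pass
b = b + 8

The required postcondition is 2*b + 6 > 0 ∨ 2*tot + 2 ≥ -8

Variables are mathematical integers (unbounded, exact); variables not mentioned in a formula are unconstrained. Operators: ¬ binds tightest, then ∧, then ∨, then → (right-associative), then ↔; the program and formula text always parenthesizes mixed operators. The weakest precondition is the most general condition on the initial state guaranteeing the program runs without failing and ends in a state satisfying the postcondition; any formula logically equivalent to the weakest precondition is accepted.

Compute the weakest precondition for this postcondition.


Working backward. After the program, the postcondition 2*b + 6 > 0 ∨ 2*tot + 2 ≥ -8 must hold; in canonical form it is 2*b > -6 ∨ 2*tot ≥ -10.
Before b := b + 8: 2*b > -22 ∨ 2*tot ≥ -10
Before skip: 2*b > -22 ∨ 2*tot ≥ -10
Before tot := tot - b: 2*b > -22 ∨ 2*tot ≥ 2*b - 10
Answer: WP = 2*b > -22 ∨ 2*tot ≥ 2*b - 10


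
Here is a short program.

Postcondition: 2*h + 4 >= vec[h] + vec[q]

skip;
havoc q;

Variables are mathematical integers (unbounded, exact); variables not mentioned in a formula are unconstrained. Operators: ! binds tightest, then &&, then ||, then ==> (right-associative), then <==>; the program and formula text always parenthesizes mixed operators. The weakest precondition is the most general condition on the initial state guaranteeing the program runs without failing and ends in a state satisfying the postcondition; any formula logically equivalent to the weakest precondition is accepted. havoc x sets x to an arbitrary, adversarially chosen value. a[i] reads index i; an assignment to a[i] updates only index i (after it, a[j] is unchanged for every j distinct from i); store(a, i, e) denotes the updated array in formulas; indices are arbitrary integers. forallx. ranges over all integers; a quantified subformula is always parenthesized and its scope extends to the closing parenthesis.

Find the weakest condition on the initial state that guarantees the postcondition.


Working backward. After the program, the postcondition 2*h + 4 >= vec[h] + vec[q] must hold; in canonical form it is 2*h >= vec[h] + vec[q] - 4.
Before havoc q: forall q_1. 2*h >= vec[h] + vec[q_1] - 4
Before skip: forall q_1. 2*h >= vec[h] + vec[q_1] - 4
Answer: WP = forall q_1. 2*h >= vec[h] + vec[q_1] - 4


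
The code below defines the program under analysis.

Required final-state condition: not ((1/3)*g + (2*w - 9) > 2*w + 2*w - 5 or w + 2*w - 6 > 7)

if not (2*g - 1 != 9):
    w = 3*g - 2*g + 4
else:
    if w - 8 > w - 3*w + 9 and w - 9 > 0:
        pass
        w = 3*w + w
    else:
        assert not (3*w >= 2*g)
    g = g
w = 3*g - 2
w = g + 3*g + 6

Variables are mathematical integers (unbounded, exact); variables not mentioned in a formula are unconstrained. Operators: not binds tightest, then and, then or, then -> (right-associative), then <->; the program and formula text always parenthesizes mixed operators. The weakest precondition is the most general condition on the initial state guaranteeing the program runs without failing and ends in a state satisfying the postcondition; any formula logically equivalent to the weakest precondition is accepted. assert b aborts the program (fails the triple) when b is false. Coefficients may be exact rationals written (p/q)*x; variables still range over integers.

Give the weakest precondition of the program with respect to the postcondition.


Working backward. After the program, the postcondition not ((1/3)*g + (2*w - 9) > 2*w + 2*w - 5 or w + 2*w - 6 > 7) must hold; in canonical form it is not ((1/3)*g > 2*w + 4 or 3*w > 13).
Before w := g + 3*g + 6: not ((23/3)*g < -16 or 12*g > -5)
Before w := 3*g - 2: not ((23/3)*g < -16 or 12*g > -5)
Then branch requires not ((23/3)*g < -16 or 12*g > -5); else branch requires ((3*w > 17 and w > 9) -> (not ((23/3)*g < -16 or 12*g > -5))) and ((not (3*w > 17 and w > 9)) -> ((not (3*w >= 2*g)) and (not ((23/3)*g < -16 or 12*g > -5)))).
Before the if: ((not (2*g != 10)) -> (not ((23/3)*g < -16 or 12*g > -5))) and (2*g != 10 -> (((3*w > 17 and w > 9) -> (not ((23/3)*g < -16 or 12*g > -5))) and ((not (3*w > 17 and w > 9)) -> ((not (3*w >= 2*g)) and (not ((23/3)*g < -16 or 12*g > -5))))))
Answer: WP = ((not (2*g != 10)) -> (not ((23/3)*g < -16 or 12*g > -5))) and (2*g != 10 -> (((3*w > 17 and w > 9) -> (not ((23/3)*g < -16 or 12*g > -5))) and ((not (3*w > 17 and w > 9)) -> ((not (3*w >= 2*g)) and (not ((23/3)*g < -16 or 12*g > -5))))))


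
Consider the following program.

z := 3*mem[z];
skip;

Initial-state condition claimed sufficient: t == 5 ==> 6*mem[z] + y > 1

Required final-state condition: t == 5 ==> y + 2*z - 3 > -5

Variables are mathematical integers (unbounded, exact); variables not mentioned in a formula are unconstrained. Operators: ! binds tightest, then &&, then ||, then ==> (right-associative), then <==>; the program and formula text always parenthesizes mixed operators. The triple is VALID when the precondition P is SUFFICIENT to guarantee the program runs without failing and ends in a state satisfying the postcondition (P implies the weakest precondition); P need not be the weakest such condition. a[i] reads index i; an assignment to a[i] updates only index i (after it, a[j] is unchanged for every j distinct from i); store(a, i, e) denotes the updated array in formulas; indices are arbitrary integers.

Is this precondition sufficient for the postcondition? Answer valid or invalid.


Working backward. After the program, the postcondition t == 5 ==> y + 2*z - 3 > -5 must hold; in canonical form it is t == 5 ==> y + 2*z > -2.
Before skip: t == 5 ==> y + 2*z > -2
Before z := 3*mem[z]: t == 5 ==> 6*mem[z] + y > -2
The weakest precondition is t == 5 ==> 6*mem[z] + y > -2.
Check whether t == 5 ==> 6*mem[z] + y > 1 implies it.
Every state satisfying the precondition satisfies the weakest precondition: the implication holds.
Answer: valid


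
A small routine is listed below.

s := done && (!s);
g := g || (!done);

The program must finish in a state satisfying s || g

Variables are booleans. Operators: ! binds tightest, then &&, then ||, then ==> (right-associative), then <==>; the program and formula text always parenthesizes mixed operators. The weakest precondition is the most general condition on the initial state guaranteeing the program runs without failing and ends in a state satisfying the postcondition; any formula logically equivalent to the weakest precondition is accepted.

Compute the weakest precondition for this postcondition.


Working backward. After the program, s || g must hold.
Before g := g || (!done): s || g || (!done)
Before s := done && (!s): (done && (!s)) || g || (!done)
Answer: WP = (done && (!s)) || g || (!done)


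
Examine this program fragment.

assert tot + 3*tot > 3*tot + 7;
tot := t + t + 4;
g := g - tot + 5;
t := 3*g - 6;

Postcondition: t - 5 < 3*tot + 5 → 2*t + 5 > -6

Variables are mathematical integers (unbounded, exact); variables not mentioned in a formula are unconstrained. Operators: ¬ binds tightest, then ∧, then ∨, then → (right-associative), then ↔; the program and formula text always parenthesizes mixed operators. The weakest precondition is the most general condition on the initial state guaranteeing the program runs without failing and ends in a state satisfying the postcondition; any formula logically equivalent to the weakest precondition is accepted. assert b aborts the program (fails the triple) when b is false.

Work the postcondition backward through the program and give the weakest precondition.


Working backward. After the program, the postcondition t - 5 < 3*tot + 5 → 2*t + 5 > -6 must hold; in canonical form it is t < 3*tot + 10 → 2*t > -11.
Before t := 3*g - 6: 3*g < 3*tot + 16 → 6*g > 1
Before g := g - tot + 5: 3*g < 6*tot + 1 → 6*g > 6*tot - 29
Before tot := t + t + 4: 3*g < 12*t + 25 → 6*g > 12*t - 5
Before assert tot + 3*tot > 3*tot + 7: tot > 7 ∧ (3*g < 12*t + 25 → 6*g > 12*t - 5)
Answer: WP = tot > 7 ∧ (3*g < 12*t + 25 → 6*g > 12*t - 5)


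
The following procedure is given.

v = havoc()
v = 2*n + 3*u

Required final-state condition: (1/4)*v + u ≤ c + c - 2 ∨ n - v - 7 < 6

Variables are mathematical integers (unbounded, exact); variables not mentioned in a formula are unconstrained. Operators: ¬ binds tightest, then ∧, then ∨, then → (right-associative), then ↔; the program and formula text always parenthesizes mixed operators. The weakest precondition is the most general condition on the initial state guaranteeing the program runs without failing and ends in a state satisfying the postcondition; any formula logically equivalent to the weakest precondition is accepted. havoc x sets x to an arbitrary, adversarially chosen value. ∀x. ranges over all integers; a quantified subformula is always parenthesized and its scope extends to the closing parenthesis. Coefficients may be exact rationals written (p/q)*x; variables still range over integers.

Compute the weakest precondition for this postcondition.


Working backward. After the program, the postcondition (1/4)*v + u ≤ c + c - 2 ∨ n - v - 7 < 6 must hold; in canonical form it is u + (1/4)*v ≤ 2*c - 2 ∨ n < v + 13.
Before v := 2*n + 3*u: (1/2)*n + (7/4)*u ≤ 2*c - 2 ∨ n + 3*u > -13
Before havoc v: (1/2)*n + (7/4)*u ≤ 2*c - 2 ∨ n + 3*u > -13
Answer: WP = (1/2)*n + (7/4)*u ≤ 2*c - 2 ∨ n + 3*u > -13


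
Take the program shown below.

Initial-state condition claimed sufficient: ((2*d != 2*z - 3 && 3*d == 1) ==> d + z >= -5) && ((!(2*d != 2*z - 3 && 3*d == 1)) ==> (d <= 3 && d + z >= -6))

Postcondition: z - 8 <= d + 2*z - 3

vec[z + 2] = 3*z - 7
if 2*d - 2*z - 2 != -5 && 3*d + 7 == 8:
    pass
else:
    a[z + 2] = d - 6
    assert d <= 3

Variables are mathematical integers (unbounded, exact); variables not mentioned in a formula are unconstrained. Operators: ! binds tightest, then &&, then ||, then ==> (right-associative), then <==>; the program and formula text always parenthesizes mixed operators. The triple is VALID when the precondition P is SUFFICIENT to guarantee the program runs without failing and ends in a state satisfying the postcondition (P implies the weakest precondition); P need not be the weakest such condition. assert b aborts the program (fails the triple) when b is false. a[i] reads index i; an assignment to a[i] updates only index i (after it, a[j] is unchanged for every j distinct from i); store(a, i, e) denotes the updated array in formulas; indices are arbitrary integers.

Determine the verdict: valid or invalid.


Working backward. After the program, the postcondition z - 8 <= d + 2*z - 3 must hold; in canonical form it is d + z >= -5.
Then branch requires d + z >= -5; else branch requires d <= 3 && d + z >= -5.
Before the if: ((2*d != 2*z - 3 && 3*d == 1) ==> d + z >= -5) && ((!(2*d != 2*z - 3 && 3*d == 1)) ==> (d <= 3 && d + z >= -5))
Before vec[z + 2] := 3*z - 7: ((2*d != 2*z - 3 && 3*d == 1) ==> d + z >= -5) && ((!(2*d != 2*z - 3 && 3*d == 1)) ==> (d <= 3 && d + z >= -5))
The weakest precondition is ((2*d != 2*z - 3 && 3*d == 1) ==> d + z >= -5) && ((!(2*d != 2*z - 3 && 3*d == 1)) ==> (d <= 3 && d + z >= -5)).
Check whether ((2*d != 2*z - 3 && 3*d == 1) ==> d + z >= -5) && ((!(2*d != 2*z - 3 && 3*d == 1)) ==> (d <= 3 && d + z >= -6)) implies it.
Countermodel: at the initial state d = 3, z = -9, the precondition holds but the weakest precondition fails.
Answer: invalid


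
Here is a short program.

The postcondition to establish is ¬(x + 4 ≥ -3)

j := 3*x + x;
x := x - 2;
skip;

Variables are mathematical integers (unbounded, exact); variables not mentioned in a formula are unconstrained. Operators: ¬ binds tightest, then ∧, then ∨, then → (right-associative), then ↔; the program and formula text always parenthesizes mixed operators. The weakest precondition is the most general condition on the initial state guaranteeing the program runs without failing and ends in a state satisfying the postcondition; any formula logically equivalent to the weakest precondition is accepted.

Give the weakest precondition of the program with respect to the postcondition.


Working backward. After the program, the postcondition ¬(x + 4 ≥ -3) must hold; in canonical form it is ¬(x ≥ -7).
Before skip: ¬(x ≥ -7)
Before x := x - 2: ¬(x ≥ -5)
Before j := 3*x + x: ¬(x ≥ -5)
Answer: WP = ¬(x ≥ -5)


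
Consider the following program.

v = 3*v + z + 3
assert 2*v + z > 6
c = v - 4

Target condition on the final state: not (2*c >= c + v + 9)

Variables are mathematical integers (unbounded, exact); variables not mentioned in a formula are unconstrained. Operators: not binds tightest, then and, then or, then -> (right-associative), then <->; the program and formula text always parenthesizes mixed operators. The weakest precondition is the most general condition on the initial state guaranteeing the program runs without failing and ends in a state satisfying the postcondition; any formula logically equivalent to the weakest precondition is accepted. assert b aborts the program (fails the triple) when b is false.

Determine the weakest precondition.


Working backward. After the program, the postcondition not (2*c >= c + v + 9) must hold; in canonical form it is not (c >= v + 9).
Before c := v - 4: true
Before assert 2*v + z > 6: 2*v + z > 6
Before v := 3*v + z + 3: 6*v + 3*z > 0
Answer: WP = 6*v + 3*z > 0


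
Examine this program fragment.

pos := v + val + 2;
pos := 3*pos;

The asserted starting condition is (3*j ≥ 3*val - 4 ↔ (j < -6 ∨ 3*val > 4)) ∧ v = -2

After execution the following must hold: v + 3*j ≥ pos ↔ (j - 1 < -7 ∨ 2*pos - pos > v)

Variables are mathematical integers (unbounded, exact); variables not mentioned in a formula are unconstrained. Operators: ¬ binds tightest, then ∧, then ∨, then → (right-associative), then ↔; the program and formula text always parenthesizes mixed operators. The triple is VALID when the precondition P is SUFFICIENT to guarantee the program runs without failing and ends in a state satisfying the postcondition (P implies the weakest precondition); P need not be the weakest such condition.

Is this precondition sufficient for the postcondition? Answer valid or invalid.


Working backward. After the program, the postcondition v + 3*j ≥ pos ↔ (j - 1 < -7 ∨ 2*pos - pos > v) must hold; in canonical form it is 3*j + v ≥ pos ↔ (j < -6 ∨ pos > v).
Before pos := 3*pos: 3*j + v ≥ 3*pos ↔ (j < -6 ∨ 3*pos > v)
Before pos := v + val + 2: 3*j ≥ 2*v + 3*val + 6 ↔ (j < -6 ∨ 2*v + 3*val > -6)
The weakest precondition is 3*j ≥ 2*v + 3*val + 6 ↔ (j < -6 ∨ 2*v + 3*val > -6).
Check whether (3*j ≥ 3*val - 4 ↔ (j < -6 ∨ 3*val > 4)) ∧ v = -2 implies it.
Countermodel: at the initial state j = -1, v = -2, val = 1, the precondition holds but the weakest precondition fails.
Answer: invalid


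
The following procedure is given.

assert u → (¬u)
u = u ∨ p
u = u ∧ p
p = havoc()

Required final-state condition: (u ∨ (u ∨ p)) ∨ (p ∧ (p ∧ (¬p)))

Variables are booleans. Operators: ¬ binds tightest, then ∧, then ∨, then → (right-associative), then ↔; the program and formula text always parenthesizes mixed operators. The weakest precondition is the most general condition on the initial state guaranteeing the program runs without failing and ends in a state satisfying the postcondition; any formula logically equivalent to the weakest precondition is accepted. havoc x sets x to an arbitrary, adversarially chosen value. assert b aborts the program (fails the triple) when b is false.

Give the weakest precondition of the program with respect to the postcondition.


Working backward. After the program, the postcondition (u ∨ (u ∨ p)) ∨ (p ∧ (p ∧ (¬p))) must hold; in canonical form it is u ∨ p.
Before havoc p: u
Before u := u ∧ p: u ∧ p
Before u := u ∨ p: (u ∨ p) ∧ p
Before assert u → (¬u): (u → (¬u)) ∧ (u ∨ p) ∧ p
Answer: WP = (u → (¬u)) ∧ (u ∨ p) ∧ p


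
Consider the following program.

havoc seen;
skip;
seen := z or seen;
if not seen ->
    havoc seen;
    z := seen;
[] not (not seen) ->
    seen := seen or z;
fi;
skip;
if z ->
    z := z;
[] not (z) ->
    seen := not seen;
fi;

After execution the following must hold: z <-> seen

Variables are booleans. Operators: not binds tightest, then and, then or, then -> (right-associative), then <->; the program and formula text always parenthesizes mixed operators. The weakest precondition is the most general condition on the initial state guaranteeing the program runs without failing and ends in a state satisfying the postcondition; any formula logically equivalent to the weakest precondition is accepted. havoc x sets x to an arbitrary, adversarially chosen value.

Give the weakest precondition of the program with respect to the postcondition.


Working backward. After the program, z <-> seen must hold.
Then branch requires z <-> seen; else branch requires z <-> (not seen).
Before the if: (z -> (z <-> seen)) and ((not z) -> (z <-> (not seen)))
Before skip: (z -> (z <-> seen)) and ((not z) -> (z <-> (not seen)))
Then branch requires false; else branch requires (z -> (z <-> (seen or z))) and ((not z) -> (z <-> (not (seen or z)))).
Before the if: seen and (seen -> ((z -> (z <-> (seen or z))) and ((not z) -> (z <-> (not (seen or z))))))
Before seen := z or seen: (z or seen) and ((z or seen) -> ((z -> (z <-> (z or seen))) and ((not z) -> (z <-> (not (z or seen))))))
Before skip: (z or seen) and ((z or seen) -> ((z -> (z <-> (z or seen))) and ((not z) -> (z <-> (not (z or seen))))))
Before havoc seen: z and (z -> ((not z) -> (z <-> (not z))))
Answer: WP = z and (z -> ((not z) -> (z <-> (not z))))


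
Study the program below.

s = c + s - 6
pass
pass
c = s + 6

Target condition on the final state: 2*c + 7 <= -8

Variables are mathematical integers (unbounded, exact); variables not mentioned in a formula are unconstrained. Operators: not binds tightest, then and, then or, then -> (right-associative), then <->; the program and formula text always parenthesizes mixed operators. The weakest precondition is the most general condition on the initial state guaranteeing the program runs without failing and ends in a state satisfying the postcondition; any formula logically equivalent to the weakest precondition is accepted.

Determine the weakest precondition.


Working backward. After the program, the postcondition 2*c + 7 <= -8 must hold; in canonical form it is 2*c <= -15.
Before c := s + 6: 2*s <= -27
Before skip: 2*s <= -27
Before skip: 2*s <= -27
Before s := c + s - 6: 2*c + 2*s <= -15
Answer: WP = 2*c + 2*s <= -15


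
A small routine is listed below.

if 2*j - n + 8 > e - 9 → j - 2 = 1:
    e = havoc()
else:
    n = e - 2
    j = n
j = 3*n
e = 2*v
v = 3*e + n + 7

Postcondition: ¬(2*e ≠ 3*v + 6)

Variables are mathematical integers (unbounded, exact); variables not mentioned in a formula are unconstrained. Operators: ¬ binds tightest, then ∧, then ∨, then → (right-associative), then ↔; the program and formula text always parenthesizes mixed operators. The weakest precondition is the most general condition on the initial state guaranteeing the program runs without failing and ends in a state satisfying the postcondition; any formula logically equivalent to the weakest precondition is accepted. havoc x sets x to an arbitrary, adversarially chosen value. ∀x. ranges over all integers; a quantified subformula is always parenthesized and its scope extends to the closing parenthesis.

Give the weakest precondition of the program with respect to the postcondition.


Working backward. After the program, ¬(2*e ≠ 3*v + 6) must hold.
Before v := 3*e + n + 7: ¬(7*e + 3*n ≠ -27)
Before e := 2*v: ¬(3*n + 14*v ≠ -27)
Before j := 3*n: ¬(3*n + 14*v ≠ -27)
Then branch requires ¬(3*n + 14*v ≠ -27); else branch requires ¬(3*e + 14*v ≠ -21).
Before the if: ((2*j > e + n - 17 → j = 3) → (¬(3*n + 14*v ≠ -27))) ∧ ((¬(2*j > e + n - 17 → j = 3)) → (¬(3*e + 14*v ≠ -21)))
Answer: WP = ((2*j > e + n - 17 → j = 3) → (¬(3*n + 14*v ≠ -27))) ∧ ((¬(2*j > e + n - 17 → j = 3)) → (¬(3*e + 14*v ≠ -21)))


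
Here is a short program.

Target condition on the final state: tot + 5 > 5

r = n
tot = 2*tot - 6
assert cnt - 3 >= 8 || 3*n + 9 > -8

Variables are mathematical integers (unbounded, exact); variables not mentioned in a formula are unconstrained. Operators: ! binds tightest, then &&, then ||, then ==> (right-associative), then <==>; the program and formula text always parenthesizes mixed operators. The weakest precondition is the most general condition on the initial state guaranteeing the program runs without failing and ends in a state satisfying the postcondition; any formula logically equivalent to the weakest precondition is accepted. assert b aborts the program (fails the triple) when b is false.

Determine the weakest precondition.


Working backward. After the program, the postcondition tot + 5 > 5 must hold; in canonical form it is tot > 0.
Before assert cnt - 3 >= 8 || 3*n + 9 > -8: (cnt >= 11 || 3*n > -17) && tot > 0
Before tot := 2*tot - 6: (cnt >= 11 || 3*n > -17) && 2*tot > 6
Before r := n: (cnt >= 11 || 3*n > -17) && 2*tot > 6
Answer: WP = (cnt >= 11 || 3*n > -17) && 2*tot > 6


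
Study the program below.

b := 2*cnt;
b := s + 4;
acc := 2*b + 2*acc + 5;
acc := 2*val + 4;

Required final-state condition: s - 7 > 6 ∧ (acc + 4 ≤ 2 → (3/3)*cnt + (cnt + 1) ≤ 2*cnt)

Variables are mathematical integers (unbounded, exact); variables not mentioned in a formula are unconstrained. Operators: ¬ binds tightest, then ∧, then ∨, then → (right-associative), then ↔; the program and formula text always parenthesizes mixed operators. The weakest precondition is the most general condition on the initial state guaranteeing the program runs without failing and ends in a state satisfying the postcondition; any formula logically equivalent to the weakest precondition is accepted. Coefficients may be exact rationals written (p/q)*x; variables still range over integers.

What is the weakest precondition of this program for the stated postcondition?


Working backward. After the program, the postcondition s - 7 > 6 ∧ (acc + 4 ≤ 2 → (3/3)*cnt + (cnt + 1) ≤ 2*cnt) must hold; in canonical form it is s > 13 ∧ (¬(acc ≤ -2)).
Before acc := 2*val + 4: s > 13 ∧ (¬(2*val ≤ -6))
Before acc := 2*b + 2*acc + 5: s > 13 ∧ (¬(2*val ≤ -6))
Before b := s + 4: s > 13 ∧ (¬(2*val ≤ -6))
Before b := 2*cnt: s > 13 ∧ (¬(2*val ≤ -6))
Answer: WP = s > 13 ∧ (¬(2*val ≤ -6))


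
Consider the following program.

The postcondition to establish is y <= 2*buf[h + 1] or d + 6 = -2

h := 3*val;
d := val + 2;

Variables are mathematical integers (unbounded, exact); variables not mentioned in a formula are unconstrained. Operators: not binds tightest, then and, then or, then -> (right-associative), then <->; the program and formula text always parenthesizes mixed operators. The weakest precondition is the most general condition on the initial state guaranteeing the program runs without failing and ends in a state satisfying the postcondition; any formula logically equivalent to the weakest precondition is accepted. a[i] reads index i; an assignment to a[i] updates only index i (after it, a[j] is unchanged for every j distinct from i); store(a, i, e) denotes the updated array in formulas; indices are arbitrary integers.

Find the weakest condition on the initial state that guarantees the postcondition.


Working backward. After the program, the postcondition y <= 2*buf[h + 1] or d + 6 = -2 must hold; in canonical form it is y <= 2*buf[h + 1] or d = -8.
Before d := val + 2: y <= 2*buf[h + 1] or val = -10
Before h := 3*val: y <= 2*buf[3*val + 1] or val = -10
Answer: WP = y <= 2*buf[3*val + 1] or val = -10
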